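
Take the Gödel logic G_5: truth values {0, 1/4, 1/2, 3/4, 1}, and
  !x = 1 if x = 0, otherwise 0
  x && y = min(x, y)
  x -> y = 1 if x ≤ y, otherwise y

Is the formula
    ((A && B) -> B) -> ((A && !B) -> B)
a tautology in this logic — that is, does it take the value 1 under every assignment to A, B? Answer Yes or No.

Counterexample: take A = 1/4, B = 0.
A && B = 1/4 && 0 = 0
(A && B) -> B = 0 -> 0 = 1
!B = !0 = 1
A && !B = 1/4 && 1 = 1/4
(A && !B) -> B = 1/4 -> 0 = 0
((A && B) -> B) -> ((A && !B) -> B) = 1 -> 0 = 0
This gives 0 ≠ 1.

No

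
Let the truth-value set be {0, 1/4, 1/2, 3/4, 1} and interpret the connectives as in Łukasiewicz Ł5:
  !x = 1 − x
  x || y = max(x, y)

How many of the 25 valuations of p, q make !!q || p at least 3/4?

value 1: 9 assignments (counts)
value 3/4: 7 assignments (counts)
value 1/2: 5 assignments
value 1/4: 3 assignments
value 0: 1 assignment
So 16 of the 25 assignments meet the threshold.

16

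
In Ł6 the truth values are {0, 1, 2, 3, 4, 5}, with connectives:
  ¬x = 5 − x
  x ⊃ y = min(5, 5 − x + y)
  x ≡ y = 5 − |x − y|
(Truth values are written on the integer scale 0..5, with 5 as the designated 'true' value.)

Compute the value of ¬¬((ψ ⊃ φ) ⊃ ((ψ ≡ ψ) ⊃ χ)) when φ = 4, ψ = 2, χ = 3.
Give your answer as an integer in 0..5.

3

ψ ⊃ φ = 2 ⊃ 4 = 5
ψ ≡ ψ = 2 ≡ 2 = 5
(ψ ≡ ψ) ⊃ χ = 5 ⊃ 3 = 3
(ψ ⊃ φ) ⊃ ((ψ ≡ ψ) ⊃ χ) = 5 ⊃ 3 = 3
¬((ψ ⊃ φ) ⊃ ((ψ ≡ ψ) ⊃ χ)) = ¬3 = 2
¬¬((ψ ⊃ φ) ⊃ ((ψ ≡ ψ) ⊃ χ)) = ¬2 = 3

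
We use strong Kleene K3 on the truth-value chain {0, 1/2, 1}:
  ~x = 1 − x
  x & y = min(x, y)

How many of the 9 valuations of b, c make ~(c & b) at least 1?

b = 0, c = 0 ↦ 1  ≥
b = 0, c = 1/2 ↦ 1  ≥
b = 0, c = 1 ↦ 1  ≥
b = 1/2, c = 0 ↦ 1  ≥
b = 1/2, c = 1/2 ↦ 1/2  <
b = 1/2, c = 1 ↦ 1/2  <
b = 1, c = 0 ↦ 1  ≥
b = 1, c = 1/2 ↦ 1/2  <
b = 1, c = 1 ↦ 0  <
So 5 of the 9 assignments meet the threshold.

5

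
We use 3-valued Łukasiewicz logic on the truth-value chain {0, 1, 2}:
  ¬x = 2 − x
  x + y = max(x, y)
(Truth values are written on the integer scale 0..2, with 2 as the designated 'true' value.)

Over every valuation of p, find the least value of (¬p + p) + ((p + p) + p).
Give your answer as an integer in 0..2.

Take p = 1:
¬p = ¬1 = 1
¬p + p = 1 + 1 = 1
p + p = 1 + 1 = 1
(p + p) + p = 1 + 1 = 1
(¬p + p) + ((p + p) + p) = 1 + 1 = 1
No assignment yields a value below 1, so this is the minimum.

1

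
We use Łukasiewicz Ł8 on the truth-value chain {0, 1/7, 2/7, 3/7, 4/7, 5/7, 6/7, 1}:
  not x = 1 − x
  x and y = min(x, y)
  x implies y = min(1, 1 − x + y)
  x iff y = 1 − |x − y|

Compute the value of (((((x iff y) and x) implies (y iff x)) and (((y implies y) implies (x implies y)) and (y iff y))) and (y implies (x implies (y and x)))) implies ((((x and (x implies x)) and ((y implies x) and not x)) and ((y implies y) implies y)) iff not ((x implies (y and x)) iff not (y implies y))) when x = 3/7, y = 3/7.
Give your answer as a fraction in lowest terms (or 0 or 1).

x iff y = 3/7 iff 3/7 = 1
(x iff y) and x = 1 and 3/7 = 3/7
y iff x = 3/7 iff 3/7 = 1
((x iff y) and x) implies (y iff x) = 3/7 implies 1 = 1
y implies y = 3/7 implies 3/7 = 1
x implies y = 3/7 implies 3/7 = 1
(y implies y) implies (x implies y) = 1 implies 1 = 1
y iff y = 3/7 iff 3/7 = 1
((y implies y) implies (x implies y)) and (y iff y) = 1 and 1 = 1
(((x iff y) and x) implies (y iff x)) and (((y implies y) implies (x implies y)) and (y iff y)) = 1 and 1 = 1
y and x = 3/7 and 3/7 = 3/7
x implies (y and x) = 3/7 implies 3/7 = 1
y implies (x implies (y and x)) = 3/7 implies 1 = 1
((((x iff y) and x) implies (y iff x)) and (((y implies y) implies (x implies y)) and (y iff y))) and (y implies (x implies (y and x))) = 1 and 1 = 1
x implies x = 3/7 implies 3/7 = 1
x and (x implies x) = 3/7 and 1 = 3/7
y implies x = 3/7 implies 3/7 = 1
not x = not 3/7 = 4/7
(y implies x) and not x = 1 and 4/7 = 4/7
(x and (x implies x)) and ((y implies x) and not x) = 3/7 and 4/7 = 3/7
y implies y = 3/7 implies 3/7 = 1
(y implies y) implies y = 1 implies 3/7 = 3/7
((x and (x implies x)) and ((y implies x) and not x)) and ((y implies y) implies y) = 3/7 and 3/7 = 3/7
y and x = 3/7 and 3/7 = 3/7
x implies (y and x) = 3/7 implies 3/7 = 1
y implies y = 3/7 implies 3/7 = 1
not (y implies y) = not 1 = 0
(x implies (y and x)) iff not (y implies y) = 1 iff 0 = 0
not ((x implies (y and x)) iff not (y implies y)) = not 0 = 1
(((x and (x implies x)) and ((y implies x) and not x)) and ((y implies y) implies y)) iff not ((x implies (y and x)) iff not (y implies y)) = 3/7 iff 1 = 3/7
(((((x iff y) and x) implies (y iff x)) and (((y implies y) implies (x implies y)) and (y iff y))) and (y implies (x implies (y and x)))) implies ((((x and (x implies x)) and ((y implies x) and not x)) and ((y implies y) implies y)) iff not ((x implies (y and x)) iff not (y implies y))) = 1 implies 3/7 = 3/7

3/7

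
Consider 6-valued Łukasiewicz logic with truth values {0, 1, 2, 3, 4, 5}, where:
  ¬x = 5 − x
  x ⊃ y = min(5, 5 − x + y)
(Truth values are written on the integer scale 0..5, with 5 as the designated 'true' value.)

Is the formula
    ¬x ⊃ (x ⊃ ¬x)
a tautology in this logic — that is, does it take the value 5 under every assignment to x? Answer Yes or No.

Yes

x = 0 ↦ 5
x = 1 ↦ 5
x = 2 ↦ 5
x = 3 ↦ 5
x = 4 ↦ 5
x = 5 ↦ 5
Every assignment gives a value ≥ 5.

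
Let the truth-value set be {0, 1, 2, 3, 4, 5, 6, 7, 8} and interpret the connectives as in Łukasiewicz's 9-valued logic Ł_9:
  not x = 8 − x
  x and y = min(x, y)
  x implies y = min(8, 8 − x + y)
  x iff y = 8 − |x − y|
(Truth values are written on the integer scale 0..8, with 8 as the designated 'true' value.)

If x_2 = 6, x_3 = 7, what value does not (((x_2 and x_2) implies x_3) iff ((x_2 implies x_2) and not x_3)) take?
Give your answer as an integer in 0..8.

x_2 and x_2 = 6 and 6 = 6
(x_2 and x_2) implies x_3 = 6 implies 7 = 8
x_2 implies x_2 = 6 implies 6 = 8
not x_3 = not 7 = 1
(x_2 implies x_2) and not x_3 = 8 and 1 = 1
((x_2 and x_2) implies x_3) iff ((x_2 implies x_2) and not x_3) = 8 iff 1 = 1
not (((x_2 and x_2) implies x_3) iff ((x_2 implies x_2) and not x_3)) = not 1 = 7

7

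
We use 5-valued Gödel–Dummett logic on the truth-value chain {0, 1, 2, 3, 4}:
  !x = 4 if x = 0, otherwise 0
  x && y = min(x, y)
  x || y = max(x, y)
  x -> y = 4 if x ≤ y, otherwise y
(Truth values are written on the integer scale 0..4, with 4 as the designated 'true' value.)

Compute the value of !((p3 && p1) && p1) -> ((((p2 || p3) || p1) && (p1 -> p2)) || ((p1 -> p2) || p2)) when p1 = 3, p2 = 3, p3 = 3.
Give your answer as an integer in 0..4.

4

p3 && p1 = 3 && 3 = 3
(p3 && p1) && p1 = 3 && 3 = 3
!((p3 && p1) && p1) = !3 = 0
p2 || p3 = 3 || 3 = 3
(p2 || p3) || p1 = 3 || 3 = 3
p1 -> p2 = 3 -> 3 = 4
((p2 || p3) || p1) && (p1 -> p2) = 3 && 4 = 3
p1 -> p2 = 3 -> 3 = 4
(p1 -> p2) || p2 = 4 || 3 = 4
(((p2 || p3) || p1) && (p1 -> p2)) || ((p1 -> p2) || p2) = 3 || 4 = 4
!((p3 && p1) && p1) -> ((((p2 || p3) || p1) && (p1 -> p2)) || ((p1 -> p2) || p2)) = 0 -> 4 = 4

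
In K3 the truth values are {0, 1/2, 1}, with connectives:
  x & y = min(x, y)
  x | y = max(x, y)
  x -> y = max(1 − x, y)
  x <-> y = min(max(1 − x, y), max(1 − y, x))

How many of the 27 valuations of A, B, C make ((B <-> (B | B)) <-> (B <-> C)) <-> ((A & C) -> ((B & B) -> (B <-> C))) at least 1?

value 1: 6 assignments (counts)
value 1/2: 15 assignments
value 0: 6 assignments
So 6 of the 27 assignments meet the threshold.

6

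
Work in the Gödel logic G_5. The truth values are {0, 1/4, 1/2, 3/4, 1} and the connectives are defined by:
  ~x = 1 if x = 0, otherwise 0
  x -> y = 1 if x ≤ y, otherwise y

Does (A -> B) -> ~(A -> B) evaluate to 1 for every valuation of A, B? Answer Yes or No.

Counterexample: take A = 0, B = 0.
A -> B = 0 -> 0 = 1
A -> B = 0 -> 0 = 1
~(A -> B) = ~1 = 0
(A -> B) -> ~(A -> B) = 1 -> 0 = 0
This gives 0 ≠ 1.

No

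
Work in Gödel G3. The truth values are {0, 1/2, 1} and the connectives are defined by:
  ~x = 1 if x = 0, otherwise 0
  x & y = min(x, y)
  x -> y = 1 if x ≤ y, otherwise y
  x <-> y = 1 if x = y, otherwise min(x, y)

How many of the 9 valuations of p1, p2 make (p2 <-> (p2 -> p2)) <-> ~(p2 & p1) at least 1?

1

p1 = 0, p2 = 0 ↦ 0  <
p1 = 0, p2 = 1/2 ↦ 1/2  <
p1 = 0, p2 = 1 ↦ 1  ≥
p1 = 1/2, p2 = 0 ↦ 0  <
p1 = 1/2, p2 = 1/2 ↦ 0  <
p1 = 1/2, p2 = 1 ↦ 0  <
p1 = 1, p2 = 0 ↦ 0  <
p1 = 1, p2 = 1/2 ↦ 0  <
p1 = 1, p2 = 1 ↦ 0  <
So 1 of the 9 assignments meets the threshold.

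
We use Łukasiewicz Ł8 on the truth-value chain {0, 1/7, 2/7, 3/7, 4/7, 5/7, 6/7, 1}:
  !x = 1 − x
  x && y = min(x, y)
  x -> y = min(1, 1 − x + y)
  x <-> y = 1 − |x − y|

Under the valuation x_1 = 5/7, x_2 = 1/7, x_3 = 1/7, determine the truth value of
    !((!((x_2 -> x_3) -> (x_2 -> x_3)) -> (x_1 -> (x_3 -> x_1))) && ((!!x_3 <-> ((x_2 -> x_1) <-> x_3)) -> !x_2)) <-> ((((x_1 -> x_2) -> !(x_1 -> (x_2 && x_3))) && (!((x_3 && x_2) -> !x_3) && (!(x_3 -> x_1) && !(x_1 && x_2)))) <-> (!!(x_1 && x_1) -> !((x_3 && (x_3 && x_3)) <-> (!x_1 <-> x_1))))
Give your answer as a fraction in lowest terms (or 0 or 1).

6/7

x_2 -> x_3 = 1/7 -> 1/7 = 1
x_2 -> x_3 = 1/7 -> 1/7 = 1
(x_2 -> x_3) -> (x_2 -> x_3) = 1 -> 1 = 1
!((x_2 -> x_3) -> (x_2 -> x_3)) = !1 = 0
x_3 -> x_1 = 1/7 -> 5/7 = 1
x_1 -> (x_3 -> x_1) = 5/7 -> 1 = 1
!((x_2 -> x_3) -> (x_2 -> x_3)) -> (x_1 -> (x_3 -> x_1)) = 0 -> 1 = 1
!x_3 = !1/7 = 6/7
!!x_3 = !6/7 = 1/7
x_2 -> x_1 = 1/7 -> 5/7 = 1
(x_2 -> x_1) <-> x_3 = 1 <-> 1/7 = 1/7
!!x_3 <-> ((x_2 -> x_1) <-> x_3) = 1/7 <-> 1/7 = 1
!x_2 = !1/7 = 6/7
(!!x_3 <-> ((x_2 -> x_1) <-> x_3)) -> !x_2 = 1 -> 6/7 = 6/7
(!((x_2 -> x_3) -> (x_2 -> x_3)) -> (x_1 -> (x_3 -> x_1))) && ((!!x_3 <-> ((x_2 -> x_1) <-> x_3)) -> !x_2) = 1 && 6/7 = 6/7
!((!((x_2 -> x_3) -> (x_2 -> x_3)) -> (x_1 -> (x_3 -> x_1))) && ((!!x_3 <-> ((x_2 -> x_1) <-> x_3)) -> !x_2)) = !6/7 = 1/7
x_1 -> x_2 = 5/7 -> 1/7 = 3/7
x_2 && x_3 = 1/7 && 1/7 = 1/7
x_1 -> (x_2 && x_3) = 5/7 -> 1/7 = 3/7
!(x_1 -> (x_2 && x_3)) = !3/7 = 4/7
(x_1 -> x_2) -> !(x_1 -> (x_2 && x_3)) = 3/7 -> 4/7 = 1
x_3 && x_2 = 1/7 && 1/7 = 1/7
!x_3 = !1/7 = 6/7
(x_3 && x_2) -> !x_3 = 1/7 -> 6/7 = 1
!((x_3 && x_2) -> !x_3) = !1 = 0
x_3 -> x_1 = 1/7 -> 5/7 = 1
!(x_3 -> x_1) = !1 = 0
x_1 && x_2 = 5/7 && 1/7 = 1/7
!(x_1 && x_2) = !1/7 = 6/7
!(x_3 -> x_1) && !(x_1 && x_2) = 0 && 6/7 = 0
!((x_3 && x_2) -> !x_3) && (!(x_3 -> x_1) && !(x_1 && x_2)) = 0 && 0 = 0
((x_1 -> x_2) -> !(x_1 -> (x_2 && x_3))) && (!((x_3 && x_2) -> !x_3) && (!(x_3 -> x_1) && !(x_1 && x_2))) = 1 && 0 = 0
x_1 && x_1 = 5/7 && 5/7 = 5/7
!(x_1 && x_1) = !5/7 = 2/7
!!(x_1 && x_1) = !2/7 = 5/7
x_3 && x_3 = 1/7 && 1/7 = 1/7
x_3 && (x_3 && x_3) = 1/7 && 1/7 = 1/7
!x_1 = !5/7 = 2/7
!x_1 <-> x_1 = 2/7 <-> 5/7 = 4/7
(x_3 && (x_3 && x_3)) <-> (!x_1 <-> x_1) = 1/7 <-> 4/7 = 4/7
!((x_3 && (x_3 && x_3)) <-> (!x_1 <-> x_1)) = !4/7 = 3/7
!!(x_1 && x_1) -> !((x_3 && (x_3 && x_3)) <-> (!x_1 <-> x_1)) = 5/7 -> 3/7 = 5/7
(((x_1 -> x_2) -> !(x_1 -> (x_2 && x_3))) && (!((x_3 && x_2) -> !x_3) && (!(x_3 -> x_1) && !(x_1 && x_2)))) <-> (!!(x_1 && x_1) -> !((x_3 && (x_3 && x_3)) <-> (!x_1 <-> x_1))) = 0 <-> 5/7 = 2/7
!((!((x_2 -> x_3) -> (x_2 -> x_3)) -> (x_1 -> (x_3 -> x_1))) && ((!!x_3 <-> ((x_2 -> x_1) <-> x_3)) -> !x_2)) <-> ((((x_1 -> x_2) -> !(x_1 -> (x_2 && x_3))) && (!((x_3 && x_2) -> !x_3) && (!(x_3 -> x_1) && !(x_1 && x_2)))) <-> (!!(x_1 && x_1) -> !((x_3 && (x_3 && x_3)) <-> (!x_1 <-> x_1)))) = 1/7 <-> 2/7 = 6/7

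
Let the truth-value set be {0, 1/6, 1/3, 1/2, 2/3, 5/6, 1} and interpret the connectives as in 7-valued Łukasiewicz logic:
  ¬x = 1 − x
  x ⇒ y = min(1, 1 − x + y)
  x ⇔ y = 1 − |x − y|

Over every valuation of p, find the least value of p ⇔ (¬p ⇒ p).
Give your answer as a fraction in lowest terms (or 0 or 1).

Take p = 1/2:
¬p = ¬1/2 = 1/2
¬p ⇒ p = 1/2 ⇒ 1/2 = 1
p ⇔ (¬p ⇒ p) = 1/2 ⇔ 1 = 1/2
No assignment yields a value below 1/2, so this is the minimum.

1/2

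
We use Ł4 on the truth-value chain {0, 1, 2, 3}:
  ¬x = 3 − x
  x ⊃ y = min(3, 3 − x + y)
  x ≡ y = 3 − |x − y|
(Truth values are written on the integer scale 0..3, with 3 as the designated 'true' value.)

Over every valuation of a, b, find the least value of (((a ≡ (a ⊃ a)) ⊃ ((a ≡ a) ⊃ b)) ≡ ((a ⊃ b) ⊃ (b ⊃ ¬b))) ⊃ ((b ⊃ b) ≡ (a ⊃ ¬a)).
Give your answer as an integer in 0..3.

Take a = 3, b = 2:
a ⊃ a = 3 ⊃ 3 = 3
a ≡ (a ⊃ a) = 3 ≡ 3 = 3
a ≡ a = 3 ≡ 3 = 3
(a ≡ a) ⊃ b = 3 ⊃ 2 = 2
(a ≡ (a ⊃ a)) ⊃ ((a ≡ a) ⊃ b) = 3 ⊃ 2 = 2
a ⊃ b = 3 ⊃ 2 = 2
¬b = ¬2 = 1
b ⊃ ¬b = 2 ⊃ 1 = 2
(a ⊃ b) ⊃ (b ⊃ ¬b) = 2 ⊃ 2 = 3
((a ≡ (a ⊃ a)) ⊃ ((a ≡ a) ⊃ b)) ≡ ((a ⊃ b) ⊃ (b ⊃ ¬b)) = 2 ≡ 3 = 2
b ⊃ b = 2 ⊃ 2 = 3
¬a = ¬3 = 0
a ⊃ ¬a = 3 ⊃ 0 = 0
(b ⊃ b) ≡ (a ⊃ ¬a) = 3 ≡ 0 = 0
(((a ≡ (a ⊃ a)) ⊃ ((a ≡ a) ⊃ b)) ≡ ((a ⊃ b) ⊃ (b ⊃ ¬b))) ⊃ ((b ⊃ b) ≡ (a ⊃ ¬a)) = 2 ⊃ 0 = 1
No assignment yields a value below 1, so this is the minimum.

1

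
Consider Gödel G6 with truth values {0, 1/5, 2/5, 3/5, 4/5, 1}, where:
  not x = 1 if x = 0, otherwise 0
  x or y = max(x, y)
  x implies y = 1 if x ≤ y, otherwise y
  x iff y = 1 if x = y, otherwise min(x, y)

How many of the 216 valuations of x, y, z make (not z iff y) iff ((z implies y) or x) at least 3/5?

value 1: 11 assignments (counts)
value 4/5: 11 assignments (counts)
value 3/5: 11 assignments (counts)
value 2/5: 11 assignments
value 1/5: 11 assignments
value 0: 161 assignments
So 33 of the 216 assignments meet the threshold.

33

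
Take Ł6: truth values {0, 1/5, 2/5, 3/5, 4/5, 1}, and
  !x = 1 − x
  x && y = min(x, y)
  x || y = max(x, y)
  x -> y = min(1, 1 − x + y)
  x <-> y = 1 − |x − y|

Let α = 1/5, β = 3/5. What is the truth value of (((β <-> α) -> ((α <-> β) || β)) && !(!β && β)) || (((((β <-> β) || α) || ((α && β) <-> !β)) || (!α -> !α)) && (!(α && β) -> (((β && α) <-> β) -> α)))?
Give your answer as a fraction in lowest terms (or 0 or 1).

4/5

β <-> α = 3/5 <-> 1/5 = 3/5
α <-> β = 1/5 <-> 3/5 = 3/5
(α <-> β) || β = 3/5 || 3/5 = 3/5
(β <-> α) -> ((α <-> β) || β) = 3/5 -> 3/5 = 1
!β = !3/5 = 2/5
!β && β = 2/5 && 3/5 = 2/5
!(!β && β) = !2/5 = 3/5
((β <-> α) -> ((α <-> β) || β)) && !(!β && β) = 1 && 3/5 = 3/5
β <-> β = 3/5 <-> 3/5 = 1
(β <-> β) || α = 1 || 1/5 = 1
α && β = 1/5 && 3/5 = 1/5
!β = !3/5 = 2/5
(α && β) <-> !β = 1/5 <-> 2/5 = 4/5
((β <-> β) || α) || ((α && β) <-> !β) = 1 || 4/5 = 1
!α = !1/5 = 4/5
!α = !1/5 = 4/5
!α -> !α = 4/5 -> 4/5 = 1
(((β <-> β) || α) || ((α && β) <-> !β)) || (!α -> !α) = 1 || 1 = 1
α && β = 1/5 && 3/5 = 1/5
!(α && β) = !1/5 = 4/5
β && α = 3/5 && 1/5 = 1/5
(β && α) <-> β = 1/5 <-> 3/5 = 3/5
((β && α) <-> β) -> α = 3/5 -> 1/5 = 3/5
!(α && β) -> (((β && α) <-> β) -> α) = 4/5 -> 3/5 = 4/5
((((β <-> β) || α) || ((α && β) <-> !β)) || (!α -> !α)) && (!(α && β) -> (((β && α) <-> β) -> α)) = 1 && 4/5 = 4/5
(((β <-> α) -> ((α <-> β) || β)) && !(!β && β)) || (((((β <-> β) || α) || ((α && β) <-> !β)) || (!α -> !α)) && (!(α && β) -> (((β && α) <-> β) -> α))) = 3/5 || 4/5 = 4/5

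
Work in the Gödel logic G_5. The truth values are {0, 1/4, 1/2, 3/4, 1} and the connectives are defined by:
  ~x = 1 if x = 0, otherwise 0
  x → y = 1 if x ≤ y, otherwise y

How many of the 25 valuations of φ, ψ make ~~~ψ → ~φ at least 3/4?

value 1: 21 assignments (counts)
value 0: 4 assignments
So 21 of the 25 assignments meet the threshold.

21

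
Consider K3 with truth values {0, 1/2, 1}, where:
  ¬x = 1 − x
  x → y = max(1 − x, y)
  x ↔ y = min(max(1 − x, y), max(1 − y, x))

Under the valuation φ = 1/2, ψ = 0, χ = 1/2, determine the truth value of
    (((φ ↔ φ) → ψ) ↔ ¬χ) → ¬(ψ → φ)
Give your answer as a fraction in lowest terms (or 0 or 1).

φ ↔ φ = 1/2 ↔ 1/2 = 1/2
(φ ↔ φ) → ψ = 1/2 → 0 = 1/2
¬χ = ¬1/2 = 1/2
((φ ↔ φ) → ψ) ↔ ¬χ = 1/2 ↔ 1/2 = 1/2
ψ → φ = 0 → 1/2 = 1
¬(ψ → φ) = ¬1 = 0
(((φ ↔ φ) → ψ) ↔ ¬χ) → ¬(ψ → φ) = 1/2 → 0 = 1/2

1/2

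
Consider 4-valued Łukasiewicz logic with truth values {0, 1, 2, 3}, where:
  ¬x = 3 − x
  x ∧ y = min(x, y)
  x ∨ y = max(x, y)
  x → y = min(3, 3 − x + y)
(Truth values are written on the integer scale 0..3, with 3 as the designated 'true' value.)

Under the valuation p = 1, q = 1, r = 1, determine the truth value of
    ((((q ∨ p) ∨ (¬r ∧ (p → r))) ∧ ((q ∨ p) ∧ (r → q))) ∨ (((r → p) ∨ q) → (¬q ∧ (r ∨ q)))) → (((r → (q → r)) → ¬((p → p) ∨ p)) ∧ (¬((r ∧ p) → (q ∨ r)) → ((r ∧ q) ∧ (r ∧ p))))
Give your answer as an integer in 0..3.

2

q ∨ p = 1 ∨ 1 = 1
¬r = ¬1 = 2
p → r = 1 → 1 = 3
¬r ∧ (p → r) = 2 ∧ 3 = 2
(q ∨ p) ∨ (¬r ∧ (p → r)) = 1 ∨ 2 = 2
q ∨ p = 1 ∨ 1 = 1
r → q = 1 → 1 = 3
(q ∨ p) ∧ (r → q) = 1 ∧ 3 = 1
((q ∨ p) ∨ (¬r ∧ (p → r))) ∧ ((q ∨ p) ∧ (r → q)) = 2 ∧ 1 = 1
r → p = 1 → 1 = 3
(r → p) ∨ q = 3 ∨ 1 = 3
¬q = ¬1 = 2
r ∨ q = 1 ∨ 1 = 1
¬q ∧ (r ∨ q) = 2 ∧ 1 = 1
((r → p) ∨ q) → (¬q ∧ (r ∨ q)) = 3 → 1 = 1
(((q ∨ p) ∨ (¬r ∧ (p → r))) ∧ ((q ∨ p) ∧ (r → q))) ∨ (((r → p) ∨ q) → (¬q ∧ (r ∨ q))) = 1 ∨ 1 = 1
q → r = 1 → 1 = 3
r → (q → r) = 1 → 3 = 3
p → p = 1 → 1 = 3
(p → p) ∨ p = 3 ∨ 1 = 3
¬((p → p) ∨ p) = ¬3 = 0
(r → (q → r)) → ¬((p → p) ∨ p) = 3 → 0 = 0
r ∧ p = 1 ∧ 1 = 1
q ∨ r = 1 ∨ 1 = 1
(r ∧ p) → (q ∨ r) = 1 → 1 = 3
¬((r ∧ p) → (q ∨ r)) = ¬3 = 0
r ∧ q = 1 ∧ 1 = 1
r ∧ p = 1 ∧ 1 = 1
(r ∧ q) ∧ (r ∧ p) = 1 ∧ 1 = 1
¬((r ∧ p) → (q ∨ r)) → ((r ∧ q) ∧ (r ∧ p)) = 0 → 1 = 3
((r → (q → r)) → ¬((p → p) ∨ p)) ∧ (¬((r ∧ p) → (q ∨ r)) → ((r ∧ q) ∧ (r ∧ p))) = 0 ∧ 3 = 0
((((q ∨ p) ∨ (¬r ∧ (p → r))) ∧ ((q ∨ p) ∧ (r → q))) ∨ (((r → p) ∨ q) → (¬q ∧ (r ∨ q)))) → (((r → (q → r)) → ¬((p → p) ∨ p)) ∧ (¬((r ∧ p) → (q ∨ r)) → ((r ∧ q) ∧ (r ∧ p)))) = 1 → 0 = 2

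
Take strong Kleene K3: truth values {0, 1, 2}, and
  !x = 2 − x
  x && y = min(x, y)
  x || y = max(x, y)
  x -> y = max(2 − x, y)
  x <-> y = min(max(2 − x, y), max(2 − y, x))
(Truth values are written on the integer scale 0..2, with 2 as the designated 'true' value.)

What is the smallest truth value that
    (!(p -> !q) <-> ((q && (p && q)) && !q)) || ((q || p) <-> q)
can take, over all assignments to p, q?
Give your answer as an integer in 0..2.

Take p = 1, q = 1:
!q = !1 = 1
p -> !q = 1 -> 1 = 1
!(p -> !q) = !1 = 1
p && q = 1 && 1 = 1
q && (p && q) = 1 && 1 = 1
!q = !1 = 1
(q && (p && q)) && !q = 1 && 1 = 1
!(p -> !q) <-> ((q && (p && q)) && !q) = 1 <-> 1 = 1
q || p = 1 || 1 = 1
(q || p) <-> q = 1 <-> 1 = 1
(!(p -> !q) <-> ((q && (p && q)) && !q)) || ((q || p) <-> q) = 1 || 1 = 1
No assignment yields a value below 1, so this is the minimum.

1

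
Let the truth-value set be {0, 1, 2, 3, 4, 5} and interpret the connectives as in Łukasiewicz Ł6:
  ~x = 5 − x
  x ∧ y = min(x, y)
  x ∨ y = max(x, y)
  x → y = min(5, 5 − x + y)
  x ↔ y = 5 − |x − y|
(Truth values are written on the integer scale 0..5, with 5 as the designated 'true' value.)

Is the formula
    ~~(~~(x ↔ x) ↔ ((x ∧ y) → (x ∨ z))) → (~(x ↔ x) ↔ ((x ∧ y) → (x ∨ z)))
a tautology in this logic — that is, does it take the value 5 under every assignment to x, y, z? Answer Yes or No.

Counterexample: take x = 0, y = 0, z = 0.
x ↔ x = 0 ↔ 0 = 5
~(x ↔ x) = ~5 = 0
~~(x ↔ x) = ~0 = 5
x ∧ y = 0 ∧ 0 = 0
x ∨ z = 0 ∨ 0 = 0
(x ∧ y) → (x ∨ z) = 0 → 0 = 5
~~(x ↔ x) ↔ ((x ∧ y) → (x ∨ z)) = 5 ↔ 5 = 5
~(~~(x ↔ x) ↔ ((x ∧ y) → (x ∨ z))) = ~5 = 0
~~(~~(x ↔ x) ↔ ((x ∧ y) → (x ∨ z))) = ~0 = 5
x ↔ x = 0 ↔ 0 = 5
~(x ↔ x) = ~5 = 0
x ∧ y = 0 ∧ 0 = 0
x ∨ z = 0 ∨ 0 = 0
(x ∧ y) → (x ∨ z) = 0 → 0 = 5
~(x ↔ x) ↔ ((x ∧ y) → (x ∨ z)) = 0 ↔ 5 = 0
~~(~~(x ↔ x) ↔ ((x ∧ y) → (x ∨ z))) → (~(x ↔ x) ↔ ((x ∧ y) → (x ∨ z))) = 5 → 0 = 0
This gives 0 ≠ 5.

No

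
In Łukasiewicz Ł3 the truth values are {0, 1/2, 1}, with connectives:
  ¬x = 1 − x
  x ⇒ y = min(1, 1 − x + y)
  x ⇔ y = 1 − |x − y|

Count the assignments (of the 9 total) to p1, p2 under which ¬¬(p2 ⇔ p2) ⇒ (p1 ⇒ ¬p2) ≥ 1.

6

p1 = 0, p2 = 0 ↦ 1  ≥
p1 = 0, p2 = 1/2 ↦ 1  ≥
p1 = 0, p2 = 1 ↦ 1  ≥
p1 = 1/2, p2 = 0 ↦ 1  ≥
p1 = 1/2, p2 = 1/2 ↦ 1  ≥
p1 = 1/2, p2 = 1 ↦ 1/2  <
p1 = 1, p2 = 0 ↦ 1  ≥
p1 = 1, p2 = 1/2 ↦ 1/2  <
p1 = 1, p2 = 1 ↦ 0  <
So 6 of the 9 assignments meet the threshold.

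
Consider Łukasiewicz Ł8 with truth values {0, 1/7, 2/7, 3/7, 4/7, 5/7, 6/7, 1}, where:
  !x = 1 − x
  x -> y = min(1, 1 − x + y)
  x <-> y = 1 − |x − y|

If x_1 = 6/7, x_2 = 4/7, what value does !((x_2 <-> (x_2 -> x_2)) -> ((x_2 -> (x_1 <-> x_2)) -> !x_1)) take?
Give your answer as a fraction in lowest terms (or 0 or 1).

x_2 -> x_2 = 4/7 -> 4/7 = 1
x_2 <-> (x_2 -> x_2) = 4/7 <-> 1 = 4/7
x_1 <-> x_2 = 6/7 <-> 4/7 = 5/7
x_2 -> (x_1 <-> x_2) = 4/7 -> 5/7 = 1
!x_1 = !6/7 = 1/7
(x_2 -> (x_1 <-> x_2)) -> !x_1 = 1 -> 1/7 = 1/7
(x_2 <-> (x_2 -> x_2)) -> ((x_2 -> (x_1 <-> x_2)) -> !x_1) = 4/7 -> 1/7 = 4/7
!((x_2 <-> (x_2 -> x_2)) -> ((x_2 -> (x_1 <-> x_2)) -> !x_1)) = !4/7 = 3/7

3/7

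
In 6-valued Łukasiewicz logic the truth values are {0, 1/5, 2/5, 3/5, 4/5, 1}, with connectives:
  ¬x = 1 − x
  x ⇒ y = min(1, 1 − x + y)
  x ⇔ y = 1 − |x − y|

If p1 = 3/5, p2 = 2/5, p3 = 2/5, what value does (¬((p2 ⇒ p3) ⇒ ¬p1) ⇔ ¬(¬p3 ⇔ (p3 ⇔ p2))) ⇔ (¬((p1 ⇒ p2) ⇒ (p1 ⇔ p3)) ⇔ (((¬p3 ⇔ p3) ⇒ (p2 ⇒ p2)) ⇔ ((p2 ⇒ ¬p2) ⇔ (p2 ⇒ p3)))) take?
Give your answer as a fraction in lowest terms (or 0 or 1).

p2 ⇒ p3 = 2/5 ⇒ 2/5 = 1
¬p1 = ¬3/5 = 2/5
(p2 ⇒ p3) ⇒ ¬p1 = 1 ⇒ 2/5 = 2/5
¬((p2 ⇒ p3) ⇒ ¬p1) = ¬2/5 = 3/5
¬p3 = ¬2/5 = 3/5
p3 ⇔ p2 = 2/5 ⇔ 2/5 = 1
¬p3 ⇔ (p3 ⇔ p2) = 3/5 ⇔ 1 = 3/5
¬(¬p3 ⇔ (p3 ⇔ p2)) = ¬3/5 = 2/5
¬((p2 ⇒ p3) ⇒ ¬p1) ⇔ ¬(¬p3 ⇔ (p3 ⇔ p2)) = 3/5 ⇔ 2/5 = 4/5
p1 ⇒ p2 = 3/5 ⇒ 2/5 = 4/5
p1 ⇔ p3 = 3/5 ⇔ 2/5 = 4/5
(p1 ⇒ p2) ⇒ (p1 ⇔ p3) = 4/5 ⇒ 4/5 = 1
¬((p1 ⇒ p2) ⇒ (p1 ⇔ p3)) = ¬1 = 0
¬p3 = ¬2/5 = 3/5
¬p3 ⇔ p3 = 3/5 ⇔ 2/5 = 4/5
p2 ⇒ p2 = 2/5 ⇒ 2/5 = 1
(¬p3 ⇔ p3) ⇒ (p2 ⇒ p2) = 4/5 ⇒ 1 = 1
¬p2 = ¬2/5 = 3/5
p2 ⇒ ¬p2 = 2/5 ⇒ 3/5 = 1
p2 ⇒ p3 = 2/5 ⇒ 2/5 = 1
(p2 ⇒ ¬p2) ⇔ (p2 ⇒ p3) = 1 ⇔ 1 = 1
((¬p3 ⇔ p3) ⇒ (p2 ⇒ p2)) ⇔ ((p2 ⇒ ¬p2) ⇔ (p2 ⇒ p3)) = 1 ⇔ 1 = 1
¬((p1 ⇒ p2) ⇒ (p1 ⇔ p3)) ⇔ (((¬p3 ⇔ p3) ⇒ (p2 ⇒ p2)) ⇔ ((p2 ⇒ ¬p2) ⇔ (p2 ⇒ p3))) = 0 ⇔ 1 = 0
(¬((p2 ⇒ p3) ⇒ ¬p1) ⇔ ¬(¬p3 ⇔ (p3 ⇔ p2))) ⇔ (¬((p1 ⇒ p2) ⇒ (p1 ⇔ p3)) ⇔ (((¬p3 ⇔ p3) ⇒ (p2 ⇒ p2)) ⇔ ((p2 ⇒ ¬p2) ⇔ (p2 ⇒ p3)))) = 4/5 ⇔ 0 = 1/5

1/5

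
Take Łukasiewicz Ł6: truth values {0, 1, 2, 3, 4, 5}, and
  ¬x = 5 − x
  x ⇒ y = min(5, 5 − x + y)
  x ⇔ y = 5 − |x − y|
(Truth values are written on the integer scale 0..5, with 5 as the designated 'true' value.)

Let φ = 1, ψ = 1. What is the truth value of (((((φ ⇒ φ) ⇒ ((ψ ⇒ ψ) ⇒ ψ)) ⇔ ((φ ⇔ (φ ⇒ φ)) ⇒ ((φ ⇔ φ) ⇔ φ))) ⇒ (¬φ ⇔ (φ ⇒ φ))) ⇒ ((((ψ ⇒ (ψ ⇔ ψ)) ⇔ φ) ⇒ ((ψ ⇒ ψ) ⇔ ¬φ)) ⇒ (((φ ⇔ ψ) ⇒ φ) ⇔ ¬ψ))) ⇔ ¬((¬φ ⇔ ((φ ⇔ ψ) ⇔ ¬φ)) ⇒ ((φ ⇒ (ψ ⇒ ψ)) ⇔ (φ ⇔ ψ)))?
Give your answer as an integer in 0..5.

φ ⇒ φ = 1 ⇒ 1 = 5
ψ ⇒ ψ = 1 ⇒ 1 = 5
(ψ ⇒ ψ) ⇒ ψ = 5 ⇒ 1 = 1
(φ ⇒ φ) ⇒ ((ψ ⇒ ψ) ⇒ ψ) = 5 ⇒ 1 = 1
φ ⇒ φ = 1 ⇒ 1 = 5
φ ⇔ (φ ⇒ φ) = 1 ⇔ 5 = 1
φ ⇔ φ = 1 ⇔ 1 = 5
(φ ⇔ φ) ⇔ φ = 5 ⇔ 1 = 1
(φ ⇔ (φ ⇒ φ)) ⇒ ((φ ⇔ φ) ⇔ φ) = 1 ⇒ 1 = 5
((φ ⇒ φ) ⇒ ((ψ ⇒ ψ) ⇒ ψ)) ⇔ ((φ ⇔ (φ ⇒ φ)) ⇒ ((φ ⇔ φ) ⇔ φ)) = 1 ⇔ 5 = 1
¬φ = ¬1 = 4
φ ⇒ φ = 1 ⇒ 1 = 5
¬φ ⇔ (φ ⇒ φ) = 4 ⇔ 5 = 4
(((φ ⇒ φ) ⇒ ((ψ ⇒ ψ) ⇒ ψ)) ⇔ ((φ ⇔ (φ ⇒ φ)) ⇒ ((φ ⇔ φ) ⇔ φ))) ⇒ (¬φ ⇔ (φ ⇒ φ)) = 1 ⇒ 4 = 5
ψ ⇔ ψ = 1 ⇔ 1 = 5
ψ ⇒ (ψ ⇔ ψ) = 1 ⇒ 5 = 5
(ψ ⇒ (ψ ⇔ ψ)) ⇔ φ = 5 ⇔ 1 = 1
ψ ⇒ ψ = 1 ⇒ 1 = 5
¬φ = ¬1 = 4
(ψ ⇒ ψ) ⇔ ¬φ = 5 ⇔ 4 = 4
((ψ ⇒ (ψ ⇔ ψ)) ⇔ φ) ⇒ ((ψ ⇒ ψ) ⇔ ¬φ) = 1 ⇒ 4 = 5
φ ⇔ ψ = 1 ⇔ 1 = 5
(φ ⇔ ψ) ⇒ φ = 5 ⇒ 1 = 1
¬ψ = ¬1 = 4
((φ ⇔ ψ) ⇒ φ) ⇔ ¬ψ = 1 ⇔ 4 = 2
(((ψ ⇒ (ψ ⇔ ψ)) ⇔ φ) ⇒ ((ψ ⇒ ψ) ⇔ ¬φ)) ⇒ (((φ ⇔ ψ) ⇒ φ) ⇔ ¬ψ) = 5 ⇒ 2 = 2
((((φ ⇒ φ) ⇒ ((ψ ⇒ ψ) ⇒ ψ)) ⇔ ((φ ⇔ (φ ⇒ φ)) ⇒ ((φ ⇔ φ) ⇔ φ))) ⇒ (¬φ ⇔ (φ ⇒ φ))) ⇒ ((((ψ ⇒ (ψ ⇔ ψ)) ⇔ φ) ⇒ ((ψ ⇒ ψ) ⇔ ¬φ)) ⇒ (((φ ⇔ ψ) ⇒ φ) ⇔ ¬ψ)) = 5 ⇒ 2 = 2
¬φ = ¬1 = 4
φ ⇔ ψ = 1 ⇔ 1 = 5
¬φ = ¬1 = 4
(φ ⇔ ψ) ⇔ ¬φ = 5 ⇔ 4 = 4
¬φ ⇔ ((φ ⇔ ψ) ⇔ ¬φ) = 4 ⇔ 4 = 5
ψ ⇒ ψ = 1 ⇒ 1 = 5
φ ⇒ (ψ ⇒ ψ) = 1 ⇒ 5 = 5
φ ⇔ ψ = 1 ⇔ 1 = 5
(φ ⇒ (ψ ⇒ ψ)) ⇔ (φ ⇔ ψ) = 5 ⇔ 5 = 5
(¬φ ⇔ ((φ ⇔ ψ) ⇔ ¬φ)) ⇒ ((φ ⇒ (ψ ⇒ ψ)) ⇔ (φ ⇔ ψ)) = 5 ⇒ 5 = 5
¬((¬φ ⇔ ((φ ⇔ ψ) ⇔ ¬φ)) ⇒ ((φ ⇒ (ψ ⇒ ψ)) ⇔ (φ ⇔ ψ))) = ¬5 = 0
(((((φ ⇒ φ) ⇒ ((ψ ⇒ ψ) ⇒ ψ)) ⇔ ((φ ⇔ (φ ⇒ φ)) ⇒ ((φ ⇔ φ) ⇔ φ))) ⇒ (¬φ ⇔ (φ ⇒ φ))) ⇒ ((((ψ ⇒ (ψ ⇔ ψ)) ⇔ φ) ⇒ ((ψ ⇒ ψ) ⇔ ¬φ)) ⇒ (((φ ⇔ ψ) ⇒ φ) ⇔ ¬ψ))) ⇔ ¬((¬φ ⇔ ((φ ⇔ ψ) ⇔ ¬φ)) ⇒ ((φ ⇒ (ψ ⇒ ψ)) ⇔ (φ ⇔ ψ))) = 2 ⇔ 0 = 3

3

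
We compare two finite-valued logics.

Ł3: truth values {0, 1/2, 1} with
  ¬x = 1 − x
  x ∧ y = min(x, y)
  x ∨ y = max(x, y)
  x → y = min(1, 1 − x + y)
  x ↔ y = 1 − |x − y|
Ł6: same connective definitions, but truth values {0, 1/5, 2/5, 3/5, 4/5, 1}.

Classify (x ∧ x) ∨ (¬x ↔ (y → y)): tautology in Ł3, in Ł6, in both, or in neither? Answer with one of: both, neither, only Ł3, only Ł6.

In Ł3: at x = 1/2, y = 0 the value is 1/2 — not a tautology.
In Ł6: at x = 1/5, y = 0 the value is 4/5 — not a tautology.

neither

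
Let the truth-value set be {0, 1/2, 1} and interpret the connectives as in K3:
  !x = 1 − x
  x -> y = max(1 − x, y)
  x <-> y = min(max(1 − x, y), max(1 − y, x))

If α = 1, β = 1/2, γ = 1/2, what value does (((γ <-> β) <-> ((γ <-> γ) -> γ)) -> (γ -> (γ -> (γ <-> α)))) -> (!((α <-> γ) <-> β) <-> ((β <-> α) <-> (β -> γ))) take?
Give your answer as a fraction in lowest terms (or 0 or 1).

1/2

γ <-> β = 1/2 <-> 1/2 = 1/2
γ <-> γ = 1/2 <-> 1/2 = 1/2
(γ <-> γ) -> γ = 1/2 -> 1/2 = 1/2
(γ <-> β) <-> ((γ <-> γ) -> γ) = 1/2 <-> 1/2 = 1/2
γ <-> α = 1/2 <-> 1 = 1/2
γ -> (γ <-> α) = 1/2 -> 1/2 = 1/2
γ -> (γ -> (γ <-> α)) = 1/2 -> 1/2 = 1/2
((γ <-> β) <-> ((γ <-> γ) -> γ)) -> (γ -> (γ -> (γ <-> α))) = 1/2 -> 1/2 = 1/2
α <-> γ = 1 <-> 1/2 = 1/2
(α <-> γ) <-> β = 1/2 <-> 1/2 = 1/2
!((α <-> γ) <-> β) = !1/2 = 1/2
β <-> α = 1/2 <-> 1 = 1/2
β -> γ = 1/2 -> 1/2 = 1/2
(β <-> α) <-> (β -> γ) = 1/2 <-> 1/2 = 1/2
!((α <-> γ) <-> β) <-> ((β <-> α) <-> (β -> γ)) = 1/2 <-> 1/2 = 1/2
(((γ <-> β) <-> ((γ <-> γ) -> γ)) -> (γ -> (γ -> (γ <-> α)))) -> (!((α <-> γ) <-> β) <-> ((β <-> α) <-> (β -> γ))) = 1/2 -> 1/2 = 1/2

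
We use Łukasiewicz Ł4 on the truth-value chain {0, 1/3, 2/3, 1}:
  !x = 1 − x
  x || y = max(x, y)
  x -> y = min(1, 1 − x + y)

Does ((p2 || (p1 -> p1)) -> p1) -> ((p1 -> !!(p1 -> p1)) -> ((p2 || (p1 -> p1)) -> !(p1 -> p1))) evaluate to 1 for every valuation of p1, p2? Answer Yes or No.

No

Counterexample: take p1 = 1/3, p2 = 0.
p1 -> p1 = 1/3 -> 1/3 = 1
p2 || (p1 -> p1) = 0 || 1 = 1
(p2 || (p1 -> p1)) -> p1 = 1 -> 1/3 = 1/3
p1 -> p1 = 1/3 -> 1/3 = 1
!(p1 -> p1) = !1 = 0
!!(p1 -> p1) = !0 = 1
p1 -> !!(p1 -> p1) = 1/3 -> 1 = 1
p1 -> p1 = 1/3 -> 1/3 = 1
p2 || (p1 -> p1) = 0 || 1 = 1
p1 -> p1 = 1/3 -> 1/3 = 1
!(p1 -> p1) = !1 = 0
(p2 || (p1 -> p1)) -> !(p1 -> p1) = 1 -> 0 = 0
(p1 -> !!(p1 -> p1)) -> ((p2 || (p1 -> p1)) -> !(p1 -> p1)) = 1 -> 0 = 0
((p2 || (p1 -> p1)) -> p1) -> ((p1 -> !!(p1 -> p1)) -> ((p2 || (p1 -> p1)) -> !(p1 -> p1))) = 1/3 -> 0 = 2/3
This gives 2/3 ≠ 1.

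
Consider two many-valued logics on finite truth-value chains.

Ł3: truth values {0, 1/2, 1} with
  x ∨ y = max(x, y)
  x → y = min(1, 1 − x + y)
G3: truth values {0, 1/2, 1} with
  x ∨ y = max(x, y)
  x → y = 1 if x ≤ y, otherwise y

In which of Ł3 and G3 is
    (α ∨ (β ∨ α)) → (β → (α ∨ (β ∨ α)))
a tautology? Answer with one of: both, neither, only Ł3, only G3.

both

In Ł3: every assignment gives 1 — tautology.
In G3: every assignment gives 1 — tautology.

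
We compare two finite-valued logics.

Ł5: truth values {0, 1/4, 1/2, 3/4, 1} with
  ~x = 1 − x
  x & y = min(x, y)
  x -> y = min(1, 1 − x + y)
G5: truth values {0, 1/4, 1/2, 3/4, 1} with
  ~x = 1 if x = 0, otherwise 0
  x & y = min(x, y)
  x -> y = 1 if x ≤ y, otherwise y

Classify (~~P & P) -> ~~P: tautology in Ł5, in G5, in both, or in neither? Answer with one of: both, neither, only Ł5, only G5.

both

In Ł5: every assignment gives 1 — tautology.
In G5: every assignment gives 1 — tautology.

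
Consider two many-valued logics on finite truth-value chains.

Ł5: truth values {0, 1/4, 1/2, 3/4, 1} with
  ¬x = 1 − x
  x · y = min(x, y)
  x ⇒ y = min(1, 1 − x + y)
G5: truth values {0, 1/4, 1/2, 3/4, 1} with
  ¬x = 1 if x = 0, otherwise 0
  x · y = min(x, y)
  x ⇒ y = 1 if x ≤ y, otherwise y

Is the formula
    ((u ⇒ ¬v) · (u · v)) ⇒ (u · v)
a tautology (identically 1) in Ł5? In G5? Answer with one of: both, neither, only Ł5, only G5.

both

In Ł5: every assignment gives 1 — tautology.
In G5: every assignment gives 1 — tautology.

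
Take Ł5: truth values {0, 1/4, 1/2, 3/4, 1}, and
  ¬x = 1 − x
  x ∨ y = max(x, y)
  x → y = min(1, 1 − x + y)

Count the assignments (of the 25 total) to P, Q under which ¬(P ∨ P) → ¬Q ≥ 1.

value 1: 15 assignments (counts)
value 3/4: 4 assignments
value 1/2: 3 assignments
value 1/4: 2 assignments
value 0: 1 assignment
So 15 of the 25 assignments meet the threshold.

15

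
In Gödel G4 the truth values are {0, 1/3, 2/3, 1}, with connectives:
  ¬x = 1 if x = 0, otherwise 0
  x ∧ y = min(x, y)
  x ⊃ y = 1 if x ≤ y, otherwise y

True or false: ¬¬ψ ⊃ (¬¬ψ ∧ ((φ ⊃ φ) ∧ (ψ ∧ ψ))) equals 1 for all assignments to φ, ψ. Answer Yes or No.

No

Counterexample: take φ = 0, ψ = 1/3.
¬ψ = ¬1/3 = 0
¬¬ψ = ¬0 = 1
¬ψ = ¬1/3 = 0
¬¬ψ = ¬0 = 1
φ ⊃ φ = 0 ⊃ 0 = 1
ψ ∧ ψ = 1/3 ∧ 1/3 = 1/3
(φ ⊃ φ) ∧ (ψ ∧ ψ) = 1 ∧ 1/3 = 1/3
¬¬ψ ∧ ((φ ⊃ φ) ∧ (ψ ∧ ψ)) = 1 ∧ 1/3 = 1/3
¬¬ψ ⊃ (¬¬ψ ∧ ((φ ⊃ φ) ∧ (ψ ∧ ψ))) = 1 ⊃ 1/3 = 1/3
This gives 1/3 ≠ 1.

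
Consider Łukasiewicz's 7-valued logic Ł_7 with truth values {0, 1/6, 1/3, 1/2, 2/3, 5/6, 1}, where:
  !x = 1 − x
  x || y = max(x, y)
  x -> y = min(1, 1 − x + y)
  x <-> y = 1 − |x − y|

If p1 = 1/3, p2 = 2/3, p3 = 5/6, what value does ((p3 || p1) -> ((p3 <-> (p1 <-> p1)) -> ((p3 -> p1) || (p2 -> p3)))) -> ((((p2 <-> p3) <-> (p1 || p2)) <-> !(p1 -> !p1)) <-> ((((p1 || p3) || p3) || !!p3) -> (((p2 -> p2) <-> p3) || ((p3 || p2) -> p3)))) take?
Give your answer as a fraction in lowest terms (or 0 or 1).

p3 || p1 = 5/6 || 1/3 = 5/6
p1 <-> p1 = 1/3 <-> 1/3 = 1
p3 <-> (p1 <-> p1) = 5/6 <-> 1 = 5/6
p3 -> p1 = 5/6 -> 1/3 = 1/2
p2 -> p3 = 2/3 -> 5/6 = 1
(p3 -> p1) || (p2 -> p3) = 1/2 || 1 = 1
(p3 <-> (p1 <-> p1)) -> ((p3 -> p1) || (p2 -> p3)) = 5/6 -> 1 = 1
(p3 || p1) -> ((p3 <-> (p1 <-> p1)) -> ((p3 -> p1) || (p2 -> p3))) = 5/6 -> 1 = 1
p2 <-> p3 = 2/3 <-> 5/6 = 5/6
p1 || p2 = 1/3 || 2/3 = 2/3
(p2 <-> p3) <-> (p1 || p2) = 5/6 <-> 2/3 = 5/6
!p1 = !1/3 = 2/3
p1 -> !p1 = 1/3 -> 2/3 = 1
!(p1 -> !p1) = !1 = 0
((p2 <-> p3) <-> (p1 || p2)) <-> !(p1 -> !p1) = 5/6 <-> 0 = 1/6
p1 || p3 = 1/3 || 5/6 = 5/6
(p1 || p3) || p3 = 5/6 || 5/6 = 5/6
!p3 = !5/6 = 1/6
!!p3 = !1/6 = 5/6
((p1 || p3) || p3) || !!p3 = 5/6 || 5/6 = 5/6
p2 -> p2 = 2/3 -> 2/3 = 1
(p2 -> p2) <-> p3 = 1 <-> 5/6 = 5/6
p3 || p2 = 5/6 || 2/3 = 5/6
(p3 || p2) -> p3 = 5/6 -> 5/6 = 1
((p2 -> p2) <-> p3) || ((p3 || p2) -> p3) = 5/6 || 1 = 1
(((p1 || p3) || p3) || !!p3) -> (((p2 -> p2) <-> p3) || ((p3 || p2) -> p3)) = 5/6 -> 1 = 1
(((p2 <-> p3) <-> (p1 || p2)) <-> !(p1 -> !p1)) <-> ((((p1 || p3) || p3) || !!p3) -> (((p2 -> p2) <-> p3) || ((p3 || p2) -> p3))) = 1/6 <-> 1 = 1/6
((p3 || p1) -> ((p3 <-> (p1 <-> p1)) -> ((p3 -> p1) || (p2 -> p3)))) -> ((((p2 <-> p3) <-> (p1 || p2)) <-> !(p1 -> !p1)) <-> ((((p1 || p3) || p3) || !!p3) -> (((p2 -> p2) <-> p3) || ((p3 || p2) -> p3)))) = 1 -> 1/6 = 1/6

1/6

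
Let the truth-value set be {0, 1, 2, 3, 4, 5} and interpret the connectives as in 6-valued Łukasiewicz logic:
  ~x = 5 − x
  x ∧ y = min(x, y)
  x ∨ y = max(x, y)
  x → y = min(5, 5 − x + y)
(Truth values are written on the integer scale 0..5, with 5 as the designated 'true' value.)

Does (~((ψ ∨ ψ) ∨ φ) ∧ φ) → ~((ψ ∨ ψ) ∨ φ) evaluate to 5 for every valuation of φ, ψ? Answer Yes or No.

At φ = 2, ψ = 2, for instance:
ψ ∨ ψ = 2 ∨ 2 = 2
(ψ ∨ ψ) ∨ φ = 2 ∨ 2 = 2
~((ψ ∨ ψ) ∨ φ) = ~2 = 3
~((ψ ∨ ψ) ∨ φ) ∧ φ = 3 ∧ 2 = 2
(~((ψ ∨ ψ) ∨ φ) ∧ φ) → ~((ψ ∨ ψ) ∨ φ) = 2 → 3 = 5
and checking the remaining 35 assignments likewise gives ≥ 5 in every case.

Yes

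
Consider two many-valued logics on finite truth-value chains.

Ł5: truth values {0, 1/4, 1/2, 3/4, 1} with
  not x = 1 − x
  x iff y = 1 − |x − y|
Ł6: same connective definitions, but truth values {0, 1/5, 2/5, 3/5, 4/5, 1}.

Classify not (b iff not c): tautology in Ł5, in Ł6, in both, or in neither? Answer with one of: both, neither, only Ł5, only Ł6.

neither

In Ł5: at b = 0, c = 1/4 the value is 3/4 — not a tautology.
In Ł6: at b = 0, c = 1/5 the value is 4/5 — not a tautology.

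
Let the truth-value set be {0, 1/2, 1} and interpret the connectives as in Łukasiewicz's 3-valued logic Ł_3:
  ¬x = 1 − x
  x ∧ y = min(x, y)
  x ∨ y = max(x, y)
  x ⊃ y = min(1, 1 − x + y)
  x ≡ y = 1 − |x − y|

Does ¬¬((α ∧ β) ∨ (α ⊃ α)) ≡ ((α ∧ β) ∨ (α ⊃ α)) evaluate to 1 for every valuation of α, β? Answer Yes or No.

Yes

α = 0, β = 0 ↦ 1
α = 0, β = 1/2 ↦ 1
α = 0, β = 1 ↦ 1
α = 1/2, β = 0 ↦ 1
α = 1/2, β = 1/2 ↦ 1
α = 1/2, β = 1 ↦ 1
α = 1, β = 0 ↦ 1
α = 1, β = 1/2 ↦ 1
α = 1, β = 1 ↦ 1
Every assignment gives a value ≥ 1.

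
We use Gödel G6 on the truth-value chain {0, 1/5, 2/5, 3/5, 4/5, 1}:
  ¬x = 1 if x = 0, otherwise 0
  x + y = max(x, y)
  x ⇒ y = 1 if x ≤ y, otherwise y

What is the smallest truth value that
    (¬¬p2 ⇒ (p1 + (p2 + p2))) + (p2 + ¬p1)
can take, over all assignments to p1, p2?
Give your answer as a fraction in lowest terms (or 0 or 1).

1/5

Take p1 = 1/5, p2 = 1/5:
¬p2 = ¬1/5 = 0
¬¬p2 = ¬0 = 1
p2 + p2 = 1/5 + 1/5 = 1/5
p1 + (p2 + p2) = 1/5 + 1/5 = 1/5
¬¬p2 ⇒ (p1 + (p2 + p2)) = 1 ⇒ 1/5 = 1/5
¬p1 = ¬1/5 = 0
p2 + ¬p1 = 1/5 + 0 = 1/5
(¬¬p2 ⇒ (p1 + (p2 + p2))) + (p2 + ¬p1) = 1/5 + 1/5 = 1/5
No assignment yields a value below 1/5, so this is the minimum.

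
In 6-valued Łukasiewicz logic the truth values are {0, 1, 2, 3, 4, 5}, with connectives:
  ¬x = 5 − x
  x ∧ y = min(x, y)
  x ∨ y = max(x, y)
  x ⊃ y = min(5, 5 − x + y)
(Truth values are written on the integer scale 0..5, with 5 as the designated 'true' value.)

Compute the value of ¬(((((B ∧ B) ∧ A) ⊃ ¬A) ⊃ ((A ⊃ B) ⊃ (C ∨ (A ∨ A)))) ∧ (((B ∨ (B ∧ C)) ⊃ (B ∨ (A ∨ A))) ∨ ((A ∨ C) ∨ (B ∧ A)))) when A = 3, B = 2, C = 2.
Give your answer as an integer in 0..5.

1

B ∧ B = 2 ∧ 2 = 2
(B ∧ B) ∧ A = 2 ∧ 3 = 2
¬A = ¬3 = 2
((B ∧ B) ∧ A) ⊃ ¬A = 2 ⊃ 2 = 5
A ⊃ B = 3 ⊃ 2 = 4
A ∨ A = 3 ∨ 3 = 3
C ∨ (A ∨ A) = 2 ∨ 3 = 3
(A ⊃ B) ⊃ (C ∨ (A ∨ A)) = 4 ⊃ 3 = 4
(((B ∧ B) ∧ A) ⊃ ¬A) ⊃ ((A ⊃ B) ⊃ (C ∨ (A ∨ A))) = 5 ⊃ 4 = 4
B ∧ C = 2 ∧ 2 = 2
B ∨ (B ∧ C) = 2 ∨ 2 = 2
A ∨ A = 3 ∨ 3 = 3
B ∨ (A ∨ A) = 2 ∨ 3 = 3
(B ∨ (B ∧ C)) ⊃ (B ∨ (A ∨ A)) = 2 ⊃ 3 = 5
A ∨ C = 3 ∨ 2 = 3
B ∧ A = 2 ∧ 3 = 2
(A ∨ C) ∨ (B ∧ A) = 3 ∨ 2 = 3
((B ∨ (B ∧ C)) ⊃ (B ∨ (A ∨ A))) ∨ ((A ∨ C) ∨ (B ∧ A)) = 5 ∨ 3 = 5
((((B ∧ B) ∧ A) ⊃ ¬A) ⊃ ((A ⊃ B) ⊃ (C ∨ (A ∨ A)))) ∧ (((B ∨ (B ∧ C)) ⊃ (B ∨ (A ∨ A))) ∨ ((A ∨ C) ∨ (B ∧ A))) = 4 ∧ 5 = 4
¬(((((B ∧ B) ∧ A) ⊃ ¬A) ⊃ ((A ⊃ B) ⊃ (C ∨ (A ∨ A)))) ∧ (((B ∨ (B ∧ C)) ⊃ (B ∨ (A ∨ A))) ∨ ((A ∨ C) ∨ (B ∧ A)))) = ¬4 = 1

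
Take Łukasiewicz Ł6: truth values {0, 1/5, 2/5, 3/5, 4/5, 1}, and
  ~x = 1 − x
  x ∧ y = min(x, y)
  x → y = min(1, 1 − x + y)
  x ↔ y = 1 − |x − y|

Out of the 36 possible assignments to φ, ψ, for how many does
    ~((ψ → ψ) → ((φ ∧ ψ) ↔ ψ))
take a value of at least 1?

1

value 1: 1 assignment (counts)
value 4/5: 2 assignments
value 3/5: 3 assignments
value 2/5: 4 assignments
value 1/5: 5 assignments
value 0: 21 assignments
So 1 of the 36 assignments meets the threshold.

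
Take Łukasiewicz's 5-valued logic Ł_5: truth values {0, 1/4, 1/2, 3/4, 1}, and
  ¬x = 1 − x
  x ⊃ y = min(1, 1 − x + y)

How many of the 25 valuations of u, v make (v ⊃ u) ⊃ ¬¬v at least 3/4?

12

value 1: 9 assignments (counts)
value 3/4: 3 assignments (counts)
value 1/2: 4 assignments
value 1/4: 4 assignments
value 0: 5 assignments
So 12 of the 25 assignments meet the threshold.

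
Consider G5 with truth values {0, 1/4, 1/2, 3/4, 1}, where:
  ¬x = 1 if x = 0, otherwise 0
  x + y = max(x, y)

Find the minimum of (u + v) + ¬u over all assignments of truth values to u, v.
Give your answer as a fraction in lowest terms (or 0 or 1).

1/4

Take u = 1/4, v = 0:
u + v = 1/4 + 0 = 1/4
¬u = ¬1/4 = 0
(u + v) + ¬u = 1/4 + 0 = 1/4
No assignment yields a value below 1/4, so this is the minimum.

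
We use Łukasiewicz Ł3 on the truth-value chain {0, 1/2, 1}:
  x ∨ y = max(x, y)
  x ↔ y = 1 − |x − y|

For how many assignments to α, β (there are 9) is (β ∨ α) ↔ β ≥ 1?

6

α = 0, β = 0 ↦ 1  ≥
α = 0, β = 1/2 ↦ 1  ≥
α = 0, β = 1 ↦ 1  ≥
α = 1/2, β = 0 ↦ 1/2  <
α = 1/2, β = 1/2 ↦ 1  ≥
α = 1/2, β = 1 ↦ 1  ≥
α = 1, β = 0 ↦ 0  <
α = 1, β = 1/2 ↦ 1/2  <
α = 1, β = 1 ↦ 1  ≥
So 6 of the 9 assignments meet the threshold.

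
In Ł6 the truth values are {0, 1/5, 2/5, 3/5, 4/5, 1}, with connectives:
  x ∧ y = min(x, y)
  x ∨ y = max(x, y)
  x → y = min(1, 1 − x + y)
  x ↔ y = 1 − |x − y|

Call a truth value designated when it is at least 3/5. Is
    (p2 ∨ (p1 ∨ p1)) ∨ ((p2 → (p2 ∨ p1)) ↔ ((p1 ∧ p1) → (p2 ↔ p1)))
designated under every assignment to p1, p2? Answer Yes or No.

At p1 = 2/5, p2 = 1/5, for instance:
p1 ∨ p1 = 2/5 ∨ 2/5 = 2/5
p2 ∨ (p1 ∨ p1) = 1/5 ∨ 2/5 = 2/5
p2 ∨ p1 = 1/5 ∨ 2/5 = 2/5
p2 → (p2 ∨ p1) = 1/5 → 2/5 = 1
p1 ∧ p1 = 2/5 ∧ 2/5 = 2/5
p2 ↔ p1 = 1/5 ↔ 2/5 = 4/5
(p1 ∧ p1) → (p2 ↔ p1) = 2/5 → 4/5 = 1
(p2 → (p2 ∨ p1)) ↔ ((p1 ∧ p1) → (p2 ↔ p1)) = 1 ↔ 1 = 1
(p2 ∨ (p1 ∨ p1)) ∨ ((p2 → (p2 ∨ p1)) ↔ ((p1 ∧ p1) → (p2 ↔ p1))) = 2/5 ∨ 1 = 1
and checking the remaining 35 assignments likewise gives ≥ 3/5 in every case.

Yes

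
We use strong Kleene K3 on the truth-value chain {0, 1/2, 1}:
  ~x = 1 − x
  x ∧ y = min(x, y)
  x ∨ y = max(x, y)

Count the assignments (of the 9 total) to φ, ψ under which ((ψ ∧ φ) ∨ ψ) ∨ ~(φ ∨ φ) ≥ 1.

φ = 0, ψ = 0 ↦ 1  ≥
φ = 0, ψ = 1/2 ↦ 1  ≥
φ = 0, ψ = 1 ↦ 1  ≥
φ = 1/2, ψ = 0 ↦ 1/2  <
φ = 1/2, ψ = 1/2 ↦ 1/2  <
φ = 1/2, ψ = 1 ↦ 1  ≥
φ = 1, ψ = 0 ↦ 0  <
φ = 1, ψ = 1/2 ↦ 1/2  <
φ = 1, ψ = 1 ↦ 1  ≥
So 5 of the 9 assignments meet the threshold.

5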